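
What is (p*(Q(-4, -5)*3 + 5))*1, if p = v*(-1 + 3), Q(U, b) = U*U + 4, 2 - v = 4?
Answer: -260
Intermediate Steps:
v = -2 (v = 2 - 1*4 = 2 - 4 = -2)
Q(U, b) = 4 + U² (Q(U, b) = U² + 4 = 4 + U²)
p = -4 (p = -2*(-1 + 3) = -2*2 = -4)
(p*(Q(-4, -5)*3 + 5))*1 = -4*((4 + (-4)²)*3 + 5)*1 = -4*((4 + 16)*3 + 5)*1 = -4*(20*3 + 5)*1 = -4*(60 + 5)*1 = -4*65*1 = -260*1 = -260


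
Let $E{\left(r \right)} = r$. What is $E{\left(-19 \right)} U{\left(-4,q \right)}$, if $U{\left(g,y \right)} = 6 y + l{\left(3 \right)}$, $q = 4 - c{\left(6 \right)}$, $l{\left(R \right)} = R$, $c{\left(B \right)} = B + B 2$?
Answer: $1539$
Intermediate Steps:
$c{\left(B \right)} = 3 B$ ($c{\left(B \right)} = B + 2 B = 3 B$)
$q = -14$ ($q = 4 - 3 \cdot 6 = 4 - 18 = -14$)
$U{\left(g,y \right)} = 3 + 6 y$ ($U{\left(g,y \right)} = 6 y + 3 = 3 + 6 y$)
$E{\left(-19 \right)} U{\left(-4,q \right)} = - 19 \left(3 + 6 \left(-14\right)\right) = - 19 \left(3 - 84\right) = \left(-19\right) \left(-81\right) = 1539$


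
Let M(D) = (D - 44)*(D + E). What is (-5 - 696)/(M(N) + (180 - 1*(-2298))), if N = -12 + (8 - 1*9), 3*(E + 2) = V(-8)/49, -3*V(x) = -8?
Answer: -103047/489799 ≈ -0.21039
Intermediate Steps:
V(x) = 8/3 (V(x) = -1/3*(-8) = 8/3)
E = -874/441 (E = -2 + ((8/3)/49)/3 = -2 + ((8/3)*(1/49))/3 = -2 + (1/3)*(8/147) = -2 + 8/441 = -874/441 ≈ -1.9819)
N = -13 (N = -12 + (8 - 9) = -12 - 1 = -13)
M(D) = (-44 + D)*(-874/441 + D) (M(D) = (D - 44)*(D - 874/441) = (-44 + D)*(-874/441 + D))
(-5 - 696)/(M(N) + (180 - 1*(-2298))) = (-5 - 696)/((38456/441 + (-13)**2 - 20278/441*(-13)) + (180 - 1*(-2298))) = -701/((38456/441 + 169 + 263614/441) + (180 + 2298)) = -701/(125533/147 + 2478) = -701/489799/147 = -701*147/489799 = -103047/489799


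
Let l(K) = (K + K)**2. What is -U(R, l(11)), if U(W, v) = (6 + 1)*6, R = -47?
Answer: -42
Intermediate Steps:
l(K) = 4*K**2 (l(K) = (2*K)**2 = 4*K**2)
U(W, v) = 42 (U(W, v) = 7*6 = 42)
-U(R, l(11)) = -1*42 = -42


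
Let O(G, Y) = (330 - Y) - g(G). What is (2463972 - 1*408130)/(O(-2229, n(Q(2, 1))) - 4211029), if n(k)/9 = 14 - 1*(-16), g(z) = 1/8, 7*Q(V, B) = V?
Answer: -16446736/33687753 ≈ -0.48821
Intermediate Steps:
Q(V, B) = V/7
g(z) = ⅛
n(k) = 270 (n(k) = 9*(14 - 1*(-16)) = 9*(14 + 16) = 9*30 = 270)
O(G, Y) = 2639/8 - Y (O(G, Y) = (330 - Y) - 1*⅛ = (330 - Y) - ⅛ = 2639/8 - Y)
(2463972 - 1*408130)/(O(-2229, n(Q(2, 1))) - 4211029) = (2463972 - 1*408130)/((2639/8 - 1*270) - 4211029) = (2463972 - 408130)/((2639/8 - 270) - 4211029) = 2055842/(479/8 - 4211029) = 2055842/(-33687753/8) = 2055842*(-8/33687753) = -16446736/33687753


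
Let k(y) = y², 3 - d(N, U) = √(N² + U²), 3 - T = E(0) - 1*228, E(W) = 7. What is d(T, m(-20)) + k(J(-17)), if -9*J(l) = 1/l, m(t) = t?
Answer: 70228/23409 - 4*√3161 ≈ -221.89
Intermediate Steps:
J(l) = -1/(9*l)
T = 224 (T = 3 - (7 - 1*228) = 3 - (7 - 228) = 3 - 1*(-221) = 3 + 221 = 224)
d(N, U) = 3 - √(N² + U²)
d(T, m(-20)) + k(J(-17)) = (3 - √(224² + (-20)²)) + (-⅑/(-17))² = (3 - √(50176 + 400)) + (-⅑*(-1/17))² = (3 - √50576) + (1/153)² = (3 - 4*√3161) + 1/23409 = 70228/23409 - 4*√3161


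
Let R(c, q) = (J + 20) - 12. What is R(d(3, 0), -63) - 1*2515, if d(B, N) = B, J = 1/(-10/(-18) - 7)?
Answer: -145415/58 ≈ -2507.2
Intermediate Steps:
J = -9/58 (J = 1/(-10*(-1/18) - 7) = 1/(5/9 - 7) = 1/(-58/9) = -9/58 ≈ -0.15517)
R(c, q) = 455/58 (R(c, q) = (-9/58 + 20) - 12 = 1151/58 - 12 = 455/58)
R(d(3, 0), -63) - 1*2515 = 455/58 - 1*2515 = 455/58 - 2515 = -145415/58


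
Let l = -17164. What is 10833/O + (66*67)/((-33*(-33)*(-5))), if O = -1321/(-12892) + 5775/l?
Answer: -7063030494644/152559165 ≈ -46297.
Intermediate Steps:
O = -924601/3951398 (O = -1321/(-12892) + 5775/(-17164) = -1321*(-1/12892) + 5775*(-1/17164) = 1321/12892 - 825/2452 = -924601/3951398 ≈ -0.23399)
10833/O + (66*67)/((-33*(-33)*(-5))) = 10833/(-924601/3951398) + (66*67)/((-33*(-33)*(-5))) = 10833*(-3951398/924601) + 4422/((1089*(-5))) = -42805494534/924601 + 4422/(-5445) = -42805494534/924601 + 4422*(-1/5445) = -42805494534/924601 - 134/165 = -7063030494644/152559165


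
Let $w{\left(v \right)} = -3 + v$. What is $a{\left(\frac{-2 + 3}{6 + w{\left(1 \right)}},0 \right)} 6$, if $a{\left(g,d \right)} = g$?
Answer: $\frac{3}{2} \approx 1.5$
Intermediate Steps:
$a{\left(\frac{-2 + 3}{6 + w{\left(1 \right)}},0 \right)} 6 = \frac{-2 + 3}{6 + \left(-3 + 1\right)} 6 = 1 \frac{1}{6 - 2} \cdot 6 = 1 \cdot \frac{1}{4} \cdot 6 = \frac{1}{4} \cdot 6 = \frac{3}{2}$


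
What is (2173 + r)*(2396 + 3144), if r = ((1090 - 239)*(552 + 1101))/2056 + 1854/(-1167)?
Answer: 3163156475035/199946 ≈ 1.5820e+7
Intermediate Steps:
r = 545936859/799784 (r = (851*1653)*(1/2056) + 1854*(-1/1167) = 1406703*(1/2056) - 618/389 = 1406703/2056 - 618/389 = 545936859/799784 ≈ 682.61)
(2173 + r)*(2396 + 3144) = (2173 + 545936859/799784)*(2396 + 3144) = (2283867491/799784)*5540 = 3163156475035/199946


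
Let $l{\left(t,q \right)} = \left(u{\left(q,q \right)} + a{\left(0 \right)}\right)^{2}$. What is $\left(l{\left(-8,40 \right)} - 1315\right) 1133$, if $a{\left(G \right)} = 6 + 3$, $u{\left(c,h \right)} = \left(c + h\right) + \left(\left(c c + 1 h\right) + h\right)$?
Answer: $3544076118$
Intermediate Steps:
$u{\left(c,h \right)} = c + c^{2} + 3 h$ ($u{\left(c,h \right)} = \left(c + h\right) + \left(\left(c^{2} + h\right) + h\right) = \left(c + h\right) + \left(\left(h + c^{2}\right) + h\right) = \left(c + h\right) + \left(c^{2} + 2 h\right) = c + c^{2} + 3 h$)
$a{\left(G \right)} = 9$
$l{\left(t,q \right)} = \left(9 + q^{2} + 4 q\right)^{2}$ ($l{\left(t,q \right)} = \left(\left(q + q^{2} + 3 q\right) + 9\right)^{2} = \left(\left(q^{2} + 4 q\right) + 9\right)^{2} = \left(9 + q^{2} + 4 q\right)^{2}$)
$\left(l{\left(-8,40 \right)} - 1315\right) 1133 = \left(\left(9 + 40^{2} + 4 \cdot 40\right)^{2} - 1315\right) 1133 = \left(\left(9 + 1600 + 160\right)^{2} - 1315\right) 1133 = \left(1769^{2} - 1315\right) 1133 = \left(3129361 - 1315\right) 1133 = 3128046 \cdot 1133 = 3544076118$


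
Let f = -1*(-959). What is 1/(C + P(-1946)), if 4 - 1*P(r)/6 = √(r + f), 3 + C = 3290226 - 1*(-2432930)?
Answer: 5723177/32754755008861 + 6*I*√987/32754755008861 ≈ 1.7473e-7 + 5.7549e-12*I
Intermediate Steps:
f = 959
C = 5723153 (C = -3 + (3290226 - 1*(-2432930)) = -3 + (3290226 + 2432930) = -3 + 5723156 = 5723153)
P(r) = 24 - 6*√(959 + r) (P(r) = 24 - 6*√(r + 959) = 24 - 6*√(959 + r))
1/(C + P(-1946)) = 1/(5723153 + (24 - 6*√(959 - 1946))) = 1/(5723153 + (24 - 6*I*√987)) = 1/(5723177 - 6*I*√987)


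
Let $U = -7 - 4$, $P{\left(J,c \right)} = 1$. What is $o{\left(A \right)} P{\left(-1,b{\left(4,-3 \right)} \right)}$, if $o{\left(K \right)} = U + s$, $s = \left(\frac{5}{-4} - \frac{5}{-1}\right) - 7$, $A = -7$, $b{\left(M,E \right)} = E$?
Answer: $- \frac{57}{4} \approx -14.25$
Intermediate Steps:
$U = -11$
$s = - \frac{13}{4}$ ($s = \left(5 \left(- \frac{1}{4}\right) - -5\right) - 7 = \left(- \frac{5}{4} + 5\right) - 7 = \frac{15}{4} - 7 = - \frac{13}{4} \approx -3.25$)
$o{\left(K \right)} = - \frac{57}{4}$ ($o{\left(K \right)} = -11 - \frac{13}{4} = - \frac{57}{4}$)
$o{\left(A \right)} P{\left(-1,b{\left(4,-3 \right)} \right)} = \left(- \frac{57}{4}\right) 1 = - \frac{57}{4}$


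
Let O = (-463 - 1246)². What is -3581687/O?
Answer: -3581687/2920681 ≈ -1.2263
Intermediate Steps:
O = 2920681 (O = (-1709)² = 2920681)
-3581687/O = -3581687/2920681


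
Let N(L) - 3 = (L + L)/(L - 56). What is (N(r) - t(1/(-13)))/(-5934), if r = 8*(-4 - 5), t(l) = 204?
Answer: 533/15824 ≈ 0.033683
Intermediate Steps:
r = -72 (r = 8*(-9) = -72)
N(L) = 3 + 2*L/(-56 + L) (N(L) = 3 + (L + L)/(L - 56) = 3 + (2*L)/(-56 + L) = 3 + 2*L/(-56 + L))
(N(r) - t(1/(-13)))/(-5934) = ((-168 + 5*(-72))/(-56 - 72) - 1*204)/(-5934) = ((-168 - 360)/(-128) - 204)*(-1/5934) = (-1/128*(-528) - 204)*(-1/5934) = (33/8 - 204)*(-1/5934) = -1599/8*(-1/5934) = 533/15824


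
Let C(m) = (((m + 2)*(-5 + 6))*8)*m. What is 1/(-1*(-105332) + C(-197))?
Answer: 1/412652 ≈ 2.4233e-6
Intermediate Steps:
C(m) = m*(16 + 8*m) (C(m) = (((2 + m)*1)*8)*m = ((2 + m)*8)*m = (16 + 8*m)*m = m*(16 + 8*m))
1/(-1*(-105332) + C(-197)) = 1/(-1*(-105332) + 8*(-197)*(2 - 197)) = 1/(105332 + 8*(-197)*(-195)) = 1/(105332 + 307320) = 1/412652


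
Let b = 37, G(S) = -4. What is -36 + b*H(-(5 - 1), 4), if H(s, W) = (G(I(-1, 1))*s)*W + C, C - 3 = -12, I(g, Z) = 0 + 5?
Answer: 1999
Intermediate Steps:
I(g, Z) = 5
C = -9 (C = 3 - 12 = -9)
H(s, W) = -9 - 4*W*s (H(s, W) = (-4*s)*W - 9 = -4*W*s - 9 = -9 - 4*W*s)
-36 + b*H(-(5 - 1), 4) = -36 + 37*(-9 - 4*4*(-(5 - 1))) = -36 + 37*(-9 - 4*4*(-1*4)) = -36 + 37*(-9 - 4*4*(-4)) = -36 + 37*(-9 + 64) = -36 + 37*55 = -36 + 2035 = 1999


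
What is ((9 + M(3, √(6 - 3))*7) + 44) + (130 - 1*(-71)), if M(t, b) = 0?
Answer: 254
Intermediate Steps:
((9 + M(3, √(6 - 3))*7) + 44) + (130 - 1*(-71)) = ((9 + 0*7) + 44) + (130 - 1*(-71)) = ((9 + 0) + 44) + (130 + 71) = (9 + 44) + 201 = 53 + 201 = 254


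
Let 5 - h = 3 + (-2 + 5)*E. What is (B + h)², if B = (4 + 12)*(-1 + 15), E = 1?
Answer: 49729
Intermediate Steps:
B = 224 (B = 16*14 = 224)
h = -1 (h = 5 - (3 + (-2 + 5)*1) = 5 - (3 + 3*1) = 5 - (3 + 3) = 5 - 1*6 = 5 - 6 = -1)
(B + h)² = (224 - 1)² = 223² = 49729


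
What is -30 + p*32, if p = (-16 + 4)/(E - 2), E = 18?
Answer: -54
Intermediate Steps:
p = -3/4 (p = (-16 + 4)/(18 - 2) = -12/16 = -12*1/16 = -3/4 ≈ -0.75000)
-30 + p*32 = -30 - 3/4*32 = -30 - 24 = -54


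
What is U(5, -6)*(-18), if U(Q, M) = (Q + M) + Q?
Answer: -72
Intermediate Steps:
U(Q, M) = M + 2*Q (U(Q, M) = (M + Q) + Q = M + 2*Q)
U(5, -6)*(-18) = (-6 + 2*5)*(-18) = (-6 + 10)*(-18) = 4*(-18) = -72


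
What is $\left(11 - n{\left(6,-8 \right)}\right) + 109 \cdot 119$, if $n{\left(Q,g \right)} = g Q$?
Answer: $13030$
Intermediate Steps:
$n{\left(Q,g \right)} = Q g$
$\left(11 - n{\left(6,-8 \right)}\right) + 109 \cdot 119 = \left(11 - 6 \left(-8\right)\right) + 109 \cdot 119 = \left(11 - -48\right) + 12971 = \left(11 + 48\right) + 12971 = 59 + 12971 = 13030$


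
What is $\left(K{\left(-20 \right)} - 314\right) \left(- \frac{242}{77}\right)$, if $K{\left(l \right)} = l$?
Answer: $\frac{7348}{7} \approx 1049.7$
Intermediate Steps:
$\left(K{\left(-20 \right)} - 314\right) \left(- \frac{242}{77}\right) = \left(-20 - 314\right) \left(- \frac{242}{77}\right) = - 334 \left(\left(-242\right) \frac{1}{77}\right) = \left(-334\right) \left(- \frac{22}{7}\right) = \frac{7348}{7}$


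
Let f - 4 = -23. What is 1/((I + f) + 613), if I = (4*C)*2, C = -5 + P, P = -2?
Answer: 1/538 ≈ 0.0018587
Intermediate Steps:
C = -7 (C = -5 - 2 = -7)
f = -19 (f = 4 - 23 = -19)
I = -56 (I = (4*(-7))*2 = -28*2 = -56)
1/((I + f) + 613) = 1/((-56 - 19) + 613) = 1/(-75 + 613) = 1/538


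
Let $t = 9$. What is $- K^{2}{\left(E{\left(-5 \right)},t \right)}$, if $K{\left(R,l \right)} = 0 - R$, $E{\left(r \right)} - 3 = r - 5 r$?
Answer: $-529$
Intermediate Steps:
$E{\left(r \right)} = 3 - 4 r$ ($E{\left(r \right)} = 3 + \left(r - 5 r\right) = 3 - 4 r$)
$K{\left(R,l \right)} = - R$
$- K^{2}{\left(E{\left(-5 \right)},t \right)} = - \left(- (3 - -20)\right)^{2} = - \left(- (3 + 20)\right)^{2} = - \left(\left(-1\right) 23\right)^{2} = - \left(-23\right)^{2} = \left(-1\right) 529 = -529$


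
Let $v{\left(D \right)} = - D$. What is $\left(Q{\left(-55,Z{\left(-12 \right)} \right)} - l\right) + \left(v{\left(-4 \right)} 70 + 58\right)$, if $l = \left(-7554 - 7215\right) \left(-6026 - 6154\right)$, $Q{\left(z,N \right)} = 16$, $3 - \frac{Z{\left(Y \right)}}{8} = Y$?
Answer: $-179886066$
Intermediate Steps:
$Z{\left(Y \right)} = 24 - 8 Y$
$l = 179886420$ ($l = \left(-14769\right) \left(-12180\right) = 179886420$)
$\left(Q{\left(-55,Z{\left(-12 \right)} \right)} - l\right) + \left(v{\left(-4 \right)} 70 + 58\right) = \left(16 - 179886420\right) + \left(\left(-1\right) \left(-4\right) 70 + 58\right) = \left(16 - 179886420\right) + \left(4 \cdot 70 + 58\right) = -179886404 + \left(280 + 58\right) = -179886404 + 338 = -179886066$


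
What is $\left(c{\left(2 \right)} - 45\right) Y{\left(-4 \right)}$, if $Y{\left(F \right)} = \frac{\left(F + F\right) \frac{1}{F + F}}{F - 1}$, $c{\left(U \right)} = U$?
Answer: $\frac{43}{5} \approx 8.6$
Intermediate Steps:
$Y{\left(F \right)} = \frac{1}{-1 + F}$ ($Y{\left(F \right)} = \frac{2 F \frac{1}{2 F}}{-1 + F} = 1 \frac{1}{-1 + F} = \frac{1}{-1 + F}$)
$\left(c{\left(2 \right)} - 45\right) Y{\left(-4 \right)} = \frac{2 - 45}{-1 - 4} = - \frac{43}{-5} = \left(-43\right) \left(- \frac{1}{5}\right) = \frac{43}{5}$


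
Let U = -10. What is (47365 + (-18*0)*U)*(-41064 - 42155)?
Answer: -3941667935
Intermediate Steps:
(47365 + (-18*0)*U)*(-41064 - 42155) = (47365 - 18*0*(-10))*(-41064 - 42155) = (47365 + 0*(-10))*(-83219) = (47365 + 0)*(-83219) = 47365*(-83219) = -3941667935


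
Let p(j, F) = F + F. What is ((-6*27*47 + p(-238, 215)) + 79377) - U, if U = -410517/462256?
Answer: 33372057925/462256 ≈ 72194.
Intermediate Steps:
p(j, F) = 2*F
U = -410517/462256 (U = -410517*1/462256 = -410517/462256 ≈ -0.88807)
((-6*27*47 + p(-238, 215)) + 79377) - U = ((-6*27*47 + 2*215) + 79377) - 1*(-410517/462256) = ((-162*47 + 430) + 79377) + 410517/462256 = ((-1*7614 + 430) + 79377) + 410517/462256 = ((-7614 + 430) + 79377) + 410517/462256 = (-7184 + 79377) + 410517/462256 = 72193 + 410517/462256 = 33372057925/462256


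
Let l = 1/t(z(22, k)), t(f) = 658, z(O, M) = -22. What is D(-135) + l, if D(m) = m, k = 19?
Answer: -88829/658 ≈ -135.00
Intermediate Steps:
l = 1/658 ≈ 0.0015198
D(-135) + l = -135 + 1/658 = -88829/658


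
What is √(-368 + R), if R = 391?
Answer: √23 ≈ 4.7958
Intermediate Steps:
√(-368 + R) = √(-368 + 391) = √23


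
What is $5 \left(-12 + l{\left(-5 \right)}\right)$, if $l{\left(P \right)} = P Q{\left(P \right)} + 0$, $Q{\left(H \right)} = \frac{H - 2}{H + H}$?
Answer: $- \frac{155}{2} \approx -77.5$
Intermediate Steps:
$Q{\left(H \right)} = \frac{-2 + H}{2 H}$
$l{\left(P \right)} = -1 + \frac{P}{2}$ ($l{\left(P \right)} = P \frac{-2 + P}{2 P} + 0 = \left(-1 + \frac{P}{2}\right) + 0 = -1 + \frac{P}{2}$)
$5 \left(-12 + l{\left(-5 \right)}\right) = 5 \left(-12 + \left(-1 + \frac{1}{2} \left(-5\right)\right)\right) = 5 \left(-12 - \frac{7}{2}\right) = 5 \left(- \frac{31}{2}\right) = - \frac{155}{2}$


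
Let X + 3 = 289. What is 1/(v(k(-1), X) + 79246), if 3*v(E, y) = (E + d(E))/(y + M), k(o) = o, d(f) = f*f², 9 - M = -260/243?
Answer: 71945/5701353308 ≈ 1.2619e-5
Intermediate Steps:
M = 2447/243 (M = 9 - (-260)/243 = 9 - 1*(-260/243) = 9 + 260/243 = 2447/243 ≈ 10.070)
d(f) = f³
X = 286 (X = -3 + 289 = 286)
v(E, y) = (E + E³)/(3*(2447/243 + y)) (v(E, y) = ((E + E³)/(y + 2447/243))/3 = ((E + E³)/(2447/243 + y))/3 = (E + E³)/(3*(2447/243 + y)))
1/(v(k(-1), X) + 79246) = 1/(81*(-1)*(1 + (-1)²)/(2447 + 243*286) + 79246) = 1/(81*(-1)*(1 + 1)/(2447 + 69498) + 79246) = 1/(81*(-1)*2/71945 + 79246) = 1/(81*(-1)*(1/71945)*2 + 79246) = 1/(-162/71945 + 79246) = 1/(5701353308/71945) = 71945/5701353308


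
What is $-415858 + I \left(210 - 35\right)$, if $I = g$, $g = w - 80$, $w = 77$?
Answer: $-416383$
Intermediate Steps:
$g = -3$ ($g = 77 - 80 = -3$)
$I = -3$
$-415858 + I \left(210 - 35\right) = -415858 - 3 \left(210 - 35\right) = -415858 - 525 = -416383$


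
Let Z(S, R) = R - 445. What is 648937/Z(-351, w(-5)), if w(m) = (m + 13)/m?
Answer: -3244685/2233 ≈ -1453.1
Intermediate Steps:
w(m) = (13 + m)/m
Z(S, R) = -445 + R
648937/Z(-351, w(-5)) = 648937/(-445 + (13 - 5)/(-5)) = 648937/(-445 - 1/5*8) = 648937/(-445 - 8/5) = 648937/(-2233/5) = 648937*(-5/2233) = -3244685/2233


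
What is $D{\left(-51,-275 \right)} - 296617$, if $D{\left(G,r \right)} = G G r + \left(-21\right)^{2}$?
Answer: $-1011451$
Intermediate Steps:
$D{\left(G,r \right)} = 441 + r G^{2}$ ($D{\left(G,r \right)} = G^{2} r + 441 = r G^{2} + 441 = 441 + r G^{2}$)
$D{\left(-51,-275 \right)} - 296617 = \left(441 - 275 \left(-51\right)^{2}\right) - 296617 = \left(441 - 715275\right) - 296617 = -714834 - 296617 = -1011451$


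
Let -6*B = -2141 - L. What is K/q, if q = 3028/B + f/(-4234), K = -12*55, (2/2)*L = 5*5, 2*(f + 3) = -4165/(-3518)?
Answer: -473191094816/6014101353 ≈ -78.680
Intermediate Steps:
f = -16943/7036 (f = -3 + (-4165/(-3518))/2 = -3 + (-4165*(-1/3518))/2 = -3 + (½)*(4165/3518) = -3 + 4165/7036 = -16943/7036 ≈ -2.4080)
L = 25 (L = 5*5 = 25)
K = -660
B = 361 (B = -(-2141 - 1*25)/6 = -(-2141 - 25)/6 = -⅙*(-2166) = 361)
q = 90211520295/10754343064 (q = 3028/361 - 16943/7036/(-4234) = 3028*(1/361) - 16943/7036*(-1/4234) = 3028/361 + 16943/29790424 = 90211520295/10754343064 ≈ 8.3884)
K/q = -660/90211520295/10754343064 = -660*10754343064/90211520295 = -473191094816/6014101353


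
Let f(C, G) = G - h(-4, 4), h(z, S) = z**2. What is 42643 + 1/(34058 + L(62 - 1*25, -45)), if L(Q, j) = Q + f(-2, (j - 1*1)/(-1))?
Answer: 1455192376/34125 ≈ 42643.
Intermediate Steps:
f(C, G) = -16 + G (f(C, G) = G - 1*(-4)**2 = G - 1*16 = G - 16 = -16 + G)
L(Q, j) = -15 + Q - j (L(Q, j) = Q + (-16 + (j - 1*1)/(-1)) = Q + (-16 + (j - 1)*(-1)) = Q + (-16 + (-1 + j)*(-1)) = Q + (-16 + (1 - j)) = Q + (-15 - j) = -15 + Q - j)
42643 + 1/(34058 + L(62 - 1*25, -45)) = 42643 + 1/(34058 + (-15 + (62 - 1*25) - 1*(-45))) = 42643 + 1/(34058 + (-15 + (62 - 25) + 45)) = 42643 + 1/(34058 + (-15 + 37 + 45)) = 42643 + 1/(34058 + 67) = 42643 + 1/34125 = 1455192376/34125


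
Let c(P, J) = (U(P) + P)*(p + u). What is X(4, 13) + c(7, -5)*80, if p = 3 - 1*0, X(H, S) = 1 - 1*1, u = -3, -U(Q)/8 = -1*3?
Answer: 0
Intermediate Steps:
U(Q) = 24 (U(Q) = -(-8)*3 = -8*(-3) = 24)
X(H, S) = 0 (X(H, S) = 1 - 1 = 0)
p = 3 (p = 3 + 0 = 3)
c(P, J) = 0 (c(P, J) = (24 + P)*(3 - 3) = (24 + P)*0 = 0)
X(4, 13) + c(7, -5)*80 = 0 + 0*80 = 0 + 0 = 0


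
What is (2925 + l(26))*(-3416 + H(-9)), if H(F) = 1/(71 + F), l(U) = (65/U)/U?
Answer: -32214470055/3224 ≈ -9.9921e+6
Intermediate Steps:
l(U) = 65/U²
(2925 + l(26))*(-3416 + H(-9)) = (2925 + 65/26²)*(-3416 + 1/(71 - 9)) = (2925 + 65*(1/676))*(-3416 + 1/62) = (2925 + 5/52)*(-3416 + 1/62) = (152105/52)*(-211791/62) = -32214470055/3224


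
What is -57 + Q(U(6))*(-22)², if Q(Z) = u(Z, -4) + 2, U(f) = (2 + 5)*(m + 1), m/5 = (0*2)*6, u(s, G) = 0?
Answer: 911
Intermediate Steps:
m = 0 (m = 5*((0*2)*6) = 5*(0*6) = 5*0 = 0)
U(f) = 7 (U(f) = (2 + 5)*(0 + 1) = 7*1 = 7)
Q(Z) = 2 (Q(Z) = 0 + 2 = 2)
-57 + Q(U(6))*(-22)² = -57 + 2*(-22)² = -57 + 2*484 = -57 + 968 = 911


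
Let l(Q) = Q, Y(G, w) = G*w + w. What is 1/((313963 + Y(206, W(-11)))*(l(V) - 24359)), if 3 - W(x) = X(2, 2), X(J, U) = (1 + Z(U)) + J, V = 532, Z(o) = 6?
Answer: -1/7451203267 ≈ -1.3421e-10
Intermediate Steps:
X(J, U) = 7 + J (X(J, U) = (1 + 6) + J = 7 + J)
W(x) = -6 (W(x) = 3 - (7 + 2) = 3 - 1*9 = 3 - 9 = -6)
Y(G, w) = w + G*w
1/((313963 + Y(206, W(-11)))*(l(V) - 24359)) = 1/((313963 - 6*(1 + 206))*(532 - 24359)) = 1/((313963 - 6*207)*(-23827)) = 1/((313963 - 1242)*(-23827)) = 1/(312721*(-23827)) = 1/(-7451203267) = -1/7451203267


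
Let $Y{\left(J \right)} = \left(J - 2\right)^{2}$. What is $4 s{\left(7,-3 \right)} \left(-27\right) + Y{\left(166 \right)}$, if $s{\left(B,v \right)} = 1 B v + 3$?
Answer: $28840$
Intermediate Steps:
$Y{\left(J \right)} = \left(-2 + J\right)^{2}$
$s{\left(B,v \right)} = 3 + B v$ ($s{\left(B,v \right)} = B v + 3 = 3 + B v$)
$4 s{\left(7,-3 \right)} \left(-27\right) + Y{\left(166 \right)} = 4 \left(3 + 7 \left(-3\right)\right) \left(-27\right) + \left(-2 + 166\right)^{2} = 4 \left(3 - 21\right) \left(-27\right) + 164^{2} = 4 \left(-18\right) \left(-27\right) + 26896 = \left(-72\right) \left(-27\right) + 26896 = 1944 + 26896 = 28840$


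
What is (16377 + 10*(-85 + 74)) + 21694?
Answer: 37961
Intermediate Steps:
(16377 + 10*(-85 + 74)) + 21694 = (16377 + 10*(-11)) + 21694 = (16377 - 110) + 21694 = 16267 + 21694 = 37961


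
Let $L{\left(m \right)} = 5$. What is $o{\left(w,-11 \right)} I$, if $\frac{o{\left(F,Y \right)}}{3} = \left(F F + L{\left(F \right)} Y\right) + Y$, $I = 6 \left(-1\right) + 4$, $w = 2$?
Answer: $372$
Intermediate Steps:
$I = -2$ ($I = -6 + 4 = -2$)
$o{\left(F,Y \right)} = 3 F^{2} + 18 Y$ ($o{\left(F,Y \right)} = 3 \left(\left(F F + 5 Y\right) + Y\right) = 3 \left(\left(F^{2} + 5 Y\right) + Y\right) = 3 \left(F^{2} + 6 Y\right) = 3 F^{2} + 18 Y$)
$o{\left(w,-11 \right)} I = \left(3 \cdot 2^{2} + 18 \left(-11\right)\right) \left(-2\right) = \left(3 \cdot 4 - 198\right) \left(-2\right) = \left(12 - 198\right) \left(-2\right) = \left(-186\right) \left(-2\right) = 372$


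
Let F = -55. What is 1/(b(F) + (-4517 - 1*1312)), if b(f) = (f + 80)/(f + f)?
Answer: -22/128243 ≈ -0.00017155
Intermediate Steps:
b(f) = (80 + f)/(2*f) (b(f) = (80 + f)/((2*f)) = (80 + f)*(1/(2*f)) = (80 + f)/(2*f))
1/(b(F) + (-4517 - 1*1312)) = 1/((½)*(80 - 55)/(-55) + (-4517 - 1*1312)) = 1/((½)*(-1/55)*25 + (-4517 - 1312)) = 1/(-5/22 - 5829) = 1/(-128243/22) = -22/128243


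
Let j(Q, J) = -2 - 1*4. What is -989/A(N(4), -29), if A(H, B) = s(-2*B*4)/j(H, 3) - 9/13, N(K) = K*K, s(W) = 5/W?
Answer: 17896944/12593 ≈ 1421.2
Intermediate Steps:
j(Q, J) = -6 (j(Q, J) = -2 - 4 = -6)
N(K) = K²
A(H, B) = -9/13 + 5/(48*B) (A(H, B) = (5/((-2*B*4)))/(-6) - 9/13 = (5/((-8*B)))*(-⅙) - 9*1/13 = (5*(-1/(8*B)))*(-⅙) - 9/13 = -5/(8*B)*(-⅙) - 9/13 = 5/(48*B) - 9/13 = -9/13 + 5/(48*B))
-989/A(N(4), -29) = -989*(-18096/(65 - 432*(-29))) = -989*(-18096/(65 + 12528)) = -989/((1/624)*(-1/29)*12593) = -989/(-12593/18096) = -989*(-18096/12593) = 17896944/12593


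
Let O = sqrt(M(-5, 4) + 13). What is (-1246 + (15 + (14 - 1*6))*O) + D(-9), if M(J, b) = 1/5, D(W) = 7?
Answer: -1239 + 23*sqrt(330)/5 ≈ -1155.4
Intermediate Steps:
M(J, b) = 1/5
O = sqrt(330)/5 (O = sqrt(1/5 + 13) = sqrt(66/5) = sqrt(330)/5 ≈ 3.6332)
(-1246 + (15 + (14 - 1*6))*O) + D(-9) = (-1246 + (15 + (14 - 1*6))*(sqrt(330)/5)) + 7 = (-1246 + (15 + (14 - 6))*(sqrt(330)/5)) + 7 = (-1246 + (15 + 8)*(sqrt(330)/5)) + 7 = (-1246 + 23*(sqrt(330)/5)) + 7 = (-1246 + 23*sqrt(330)/5) + 7 = -1239 + 23*sqrt(330)/5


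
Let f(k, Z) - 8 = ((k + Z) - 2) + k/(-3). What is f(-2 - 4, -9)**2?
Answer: 49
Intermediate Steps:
f(k, Z) = 6 + Z + 2*k/3 (f(k, Z) = 8 + (((k + Z) - 2) + k/(-3)) = 8 + (((Z + k) - 2) + k*(-1/3)) = 8 + ((-2 + Z + k) - k/3) = 8 + (-2 + Z + 2*k/3) = 6 + Z + 2*k/3)
f(-2 - 4, -9)**2 = (6 - 9 + 2*(-2 - 4)/3)**2 = (6 - 9 + (2/3)*(-6))**2 = (6 - 9 - 4)**2 = (-7)**2 = 49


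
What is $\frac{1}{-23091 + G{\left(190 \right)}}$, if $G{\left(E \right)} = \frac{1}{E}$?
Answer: $- \frac{190}{4387289} \approx -4.3307 \cdot 10^{-5}$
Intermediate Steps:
$\frac{1}{-23091 + G{\left(190 \right)}} = \frac{1}{-23091 + \frac{1}{190}} = \frac{1}{- \frac{4387289}{190}} = - \frac{190}{4387289}$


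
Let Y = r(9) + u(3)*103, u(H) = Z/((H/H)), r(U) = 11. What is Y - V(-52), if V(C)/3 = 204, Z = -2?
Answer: -807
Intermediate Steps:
V(C) = 612 (V(C) = 3*204 = 612)
u(H) = -2 (u(H) = -2/(H/H) = -2/1 = -2*1 = -2)
Y = -195 (Y = 11 - 2*103 = 11 - 206 = -195)
Y - V(-52) = -195 - 1*612 = -195 - 612 = -807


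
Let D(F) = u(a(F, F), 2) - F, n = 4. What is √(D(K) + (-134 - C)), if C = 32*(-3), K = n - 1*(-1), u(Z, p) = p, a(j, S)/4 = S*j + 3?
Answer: I*√41 ≈ 6.4031*I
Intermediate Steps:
a(j, S) = 12 + 4*S*j (a(j, S) = 4*(S*j + 3) = 4*(3 + S*j) = 12 + 4*S*j)
K = 5 (K = 4 - 1*(-1) = 4 + 1 = 5)
D(F) = 2 - F
C = -96
√(D(K) + (-134 - C)) = √((2 - 1*5) + (-134 - 1*(-96))) = √((2 - 5) + (-134 + 96)) = √(-3 - 38) = √(-41) = I*√41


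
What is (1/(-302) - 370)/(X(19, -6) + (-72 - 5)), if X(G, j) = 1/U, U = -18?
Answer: 1005669/209437 ≈ 4.8018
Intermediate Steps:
X(G, j) = -1/18 (X(G, j) = 1/(-18) = -1/18)
(1/(-302) - 370)/(X(19, -6) + (-72 - 5)) = (1/(-302) - 370)/(-1/18 + (-72 - 5)) = (-1/302 - 370)/(-1/18 - 77) = -111741/(302*(-1387/18)) = -111741/302*(-18/1387) = 1005669/209437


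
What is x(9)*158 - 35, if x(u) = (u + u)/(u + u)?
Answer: 123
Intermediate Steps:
x(u) = 1 (x(u) = (2*u)/((2*u)) = (2*u)*(1/(2*u)) = 1)
x(9)*158 - 35 = 1*158 - 35 = 158 - 35 = 123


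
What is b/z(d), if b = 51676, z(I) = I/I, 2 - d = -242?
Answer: 51676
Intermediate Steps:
d = 244 (d = 2 - 1*(-242) = 2 + 242 = 244)
z(I) = 1
b/z(d) = 51676/1 = 51676*1 = 51676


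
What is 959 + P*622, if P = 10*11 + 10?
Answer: 75599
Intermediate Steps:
P = 120 (P = 110 + 10 = 120)
959 + P*622 = 959 + 120*622 = 959 + 74640 = 75599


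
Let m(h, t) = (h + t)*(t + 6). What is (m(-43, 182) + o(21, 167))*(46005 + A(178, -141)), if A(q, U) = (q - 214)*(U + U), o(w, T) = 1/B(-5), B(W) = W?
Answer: 7337417463/5 ≈ 1.4675e+9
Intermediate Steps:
m(h, t) = (6 + t)*(h + t) (m(h, t) = (h + t)*(6 + t) = (6 + t)*(h + t))
o(w, T) = -1/5 (o(w, T) = 1/(-5) = -1/5)
A(q, U) = 2*U*(-214 + q) (A(q, U) = (-214 + q)*(2*U) = 2*U*(-214 + q))
(m(-43, 182) + o(21, 167))*(46005 + A(178, -141)) = ((182**2 + 6*(-43) + 6*182 - 43*182) - 1/5)*(46005 + 2*(-141)*(-214 + 178)) = ((33124 - 258 + 1092 - 7826) - 1/5)*(46005 + 2*(-141)*(-36)) = (26132 - 1/5)*(46005 + 10152) = (130659/5)*56157 = 7337417463/5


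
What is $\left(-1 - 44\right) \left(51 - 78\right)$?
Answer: $1215$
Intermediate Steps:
$\left(-1 - 44\right) \left(51 - 78\right) = - 45 \left(51 - 78\right) = \left(-45\right) \left(-27\right) = 1215$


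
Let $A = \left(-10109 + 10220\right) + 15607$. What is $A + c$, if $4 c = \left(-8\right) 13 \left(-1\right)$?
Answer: $15744$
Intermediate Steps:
$A = 15718$ ($A = 111 + 15607 = 15718$)
$c = 26$ ($c = \frac{\left(-8\right) 13 \left(-1\right)}{4} = \frac{\left(-104\right) \left(-1\right)}{4} = \frac{1}{4} \cdot 104 = 26$)
$A + c = 15718 + 26 = 15744$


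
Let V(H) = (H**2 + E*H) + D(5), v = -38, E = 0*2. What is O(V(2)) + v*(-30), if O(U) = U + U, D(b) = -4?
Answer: 1140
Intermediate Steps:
E = 0
V(H) = -4 + H**2 (V(H) = (H**2 + 0*H) - 4 = (H**2 + 0) - 4 = H**2 - 4 = -4 + H**2)
O(U) = 2*U
O(V(2)) + v*(-30) = 2*(-4 + 2**2) - 38*(-30) = 2*(-4 + 4) + 1140 = 2*0 + 1140 = 0 + 1140 = 1140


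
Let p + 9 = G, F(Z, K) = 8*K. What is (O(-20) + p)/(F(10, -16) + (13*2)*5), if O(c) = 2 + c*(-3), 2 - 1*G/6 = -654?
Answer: 3989/2 ≈ 1994.5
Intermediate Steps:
G = 3936 (G = 12 - 6*(-654) = 12 + 3924 = 3936)
p = 3927 (p = -9 + 3936 = 3927)
O(c) = 2 - 3*c
(O(-20) + p)/(F(10, -16) + (13*2)*5) = ((2 - 3*(-20)) + 3927)/(8*(-16) + (13*2)*5) = ((2 + 60) + 3927)/(-128 + 26*5) = (62 + 3927)/(-128 + 130) = 3989/2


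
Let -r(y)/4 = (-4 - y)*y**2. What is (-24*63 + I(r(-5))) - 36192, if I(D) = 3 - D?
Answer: -37601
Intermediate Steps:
r(y) = -4*y**2*(-4 - y) (r(y) = -4*(-4 - y)*y**2 = -4*y**2*(-4 - y))
(-24*63 + I(r(-5))) - 36192 = (-24*63 + (3 - 4*(-5)**2*(4 - 5))) - 36192 = (-1512 + (3 - 4*25*(-1))) - 36192 = (-1512 + (3 - 1*(-100))) - 36192 = (-1512 + (3 + 100)) - 36192 = (-1512 + 103) - 36192 = -1409 - 36192 = -37601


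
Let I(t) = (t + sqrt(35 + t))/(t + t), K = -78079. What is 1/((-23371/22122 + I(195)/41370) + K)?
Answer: -6140081502114080106795300/479417910277605885317911214719 - 4873981645260*sqrt(230)/479417910277605885317911214719 ≈ -1.2807e-5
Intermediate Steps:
I(t) = (t + sqrt(35 + t))/(2*t) (I(t) = (t + sqrt(35 + t))/((2*t)) = (t + sqrt(35 + t))*(1/(2*t)) = (t + sqrt(35 + t))/(2*t))
1/((-23371/22122 + I(195)/41370) + K) = 1/((-23371/22122 + ((1/2)*(195 + sqrt(35 + 195))/195)/41370) - 78079) = 1/((-23371*1/22122 + ((1/2)*(1/195)*(195 + sqrt(230)))*(1/41370)) - 78079) = 1/((-23371/22122 + (1/2 + sqrt(230)/390)*(1/41370)) - 78079) = 1/((-23371/22122 + (1/82740 + sqrt(230)/16134300)) - 78079) = 1/((-322282403/305062380 + sqrt(230)/16134300) - 78079) = 1/(-23819287850423/305062380 + sqrt(230)/16134300)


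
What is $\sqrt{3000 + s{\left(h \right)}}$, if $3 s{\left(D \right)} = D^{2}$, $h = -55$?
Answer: $\frac{5 \sqrt{1443}}{3} \approx 63.311$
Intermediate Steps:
$s{\left(D \right)} = \frac{D^{2}}{3}$
$\sqrt{3000 + s{\left(h \right)}} = \sqrt{3000 + \frac{\left(-55\right)^{2}}{3}} = \sqrt{3000 + \frac{1}{3} \cdot 3025} = \sqrt{3000 + \frac{3025}{3}} = \sqrt{\frac{12025}{3}} = \frac{5 \sqrt{1443}}{3}$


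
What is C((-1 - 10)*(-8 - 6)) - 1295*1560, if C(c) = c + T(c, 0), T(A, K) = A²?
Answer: -1996330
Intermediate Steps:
C(c) = c + c²
C((-1 - 10)*(-8 - 6)) - 1295*1560 = ((-1 - 10)*(-8 - 6))*(1 + (-1 - 10)*(-8 - 6)) - 1295*1560 = (-11*(-14))*(1 - 11*(-14)) - 2020200 = 154*(1 + 154) - 2020200 = 154*155 - 2020200 = 23870 - 2020200 = -1996330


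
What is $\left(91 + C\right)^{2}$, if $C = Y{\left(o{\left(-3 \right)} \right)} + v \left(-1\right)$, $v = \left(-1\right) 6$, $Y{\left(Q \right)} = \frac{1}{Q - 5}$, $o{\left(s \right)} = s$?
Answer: $\frac{600625}{64} \approx 9384.8$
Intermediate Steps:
$Y{\left(Q \right)} = \frac{1}{-5 + Q}$
$v = -6$
$C = \frac{47}{8}$ ($C = \frac{1}{-5 - 3} - -6 = \frac{1}{-8} + 6 = - \frac{1}{8} + 6 = \frac{47}{8} \approx 5.875$)
$\left(91 + C\right)^{2} = \left(91 + \frac{47}{8}\right)^{2} = \left(\frac{775}{8}\right)^{2} = \frac{600625}{64}$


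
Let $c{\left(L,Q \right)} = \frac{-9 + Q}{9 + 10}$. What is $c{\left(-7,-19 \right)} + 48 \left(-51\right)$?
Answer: $- \frac{46540}{19} \approx -2449.5$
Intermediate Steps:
$c{\left(L,Q \right)} = - \frac{9}{19} + \frac{Q}{19}$ ($c{\left(L,Q \right)} = \frac{-9 + Q}{19} = \left(-9 + Q\right) \frac{1}{19} = - \frac{9}{19} + \frac{Q}{19}$)
$c{\left(-7,-19 \right)} + 48 \left(-51\right) = \left(- \frac{9}{19} + \frac{1}{19} \left(-19\right)\right) + 48 \left(-51\right) = \left(- \frac{9}{19} - 1\right) - 2448 = - \frac{28}{19} - 2448 = - \frac{46540}{19}$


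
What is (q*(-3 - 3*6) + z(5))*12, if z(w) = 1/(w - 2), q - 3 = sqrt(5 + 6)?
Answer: -752 - 252*sqrt(11) ≈ -1587.8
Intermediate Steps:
q = 3 + sqrt(11) (q = 3 + sqrt(5 + 6) = 3 + sqrt(11) ≈ 6.3166)
z(w) = 1/(-2 + w)
(q*(-3 - 3*6) + z(5))*12 = ((3 + sqrt(11))*(-3 - 3*6) + 1/(-2 + 5))*12 = ((3 + sqrt(11))*(-3 - 18) + 1/3)*12 = ((3 + sqrt(11))*(-21) + 1/3)*12 = ((-63 - 21*sqrt(11)) + 1/3)*12 = (-188/3 - 21*sqrt(11))*12 = -752 - 252*sqrt(11)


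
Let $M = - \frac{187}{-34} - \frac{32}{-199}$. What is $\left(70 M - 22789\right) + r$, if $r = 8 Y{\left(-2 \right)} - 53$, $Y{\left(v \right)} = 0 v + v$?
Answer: $- \frac{4469887}{199} \approx -22462.0$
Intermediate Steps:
$Y{\left(v \right)} = v$ ($Y{\left(v \right)} = 0 + v = v$)
$M = \frac{2253}{398}$ ($M = \left(-187\right) \left(- \frac{1}{34}\right) - - \frac{32}{199} = \frac{11}{2} + \frac{32}{199} = \frac{2253}{398} \approx 5.6608$)
$r = -69$ ($r = 8 \left(-2\right) - 53 = -16 - 53 = -69$)
$\left(70 M - 22789\right) + r = \left(70 \cdot \frac{2253}{398} - 22789\right) - 69 = \left(\frac{78855}{199} - 22789\right) - 69 = - \frac{4456156}{199} - 69 = - \frac{4469887}{199}$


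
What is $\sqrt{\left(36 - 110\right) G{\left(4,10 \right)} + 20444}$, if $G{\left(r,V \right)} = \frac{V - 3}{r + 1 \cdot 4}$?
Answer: $\frac{\sqrt{81517}}{2} \approx 142.76$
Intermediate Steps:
$G{\left(r,V \right)} = \frac{-3 + V}{4 + r}$ ($G{\left(r,V \right)} = \frac{-3 + V}{r + 4} = \frac{-3 + V}{4 + r}$)
$\sqrt{\left(36 - 110\right) G{\left(4,10 \right)} + 20444} = \sqrt{\left(36 - 110\right) \frac{-3 + 10}{4 + 4} + 20444} = \sqrt{- 74 \cdot \frac{1}{8} \cdot 7 + 20444} = \sqrt{\left(-74\right) \frac{7}{8} + 20444} = \sqrt{- \frac{259}{4} + 20444} = \sqrt{\frac{81517}{4}} = \frac{\sqrt{81517}}{2}$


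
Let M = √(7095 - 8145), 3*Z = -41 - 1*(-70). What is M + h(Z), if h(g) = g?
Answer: 29/3 + 5*I*√42 ≈ 9.6667 + 32.404*I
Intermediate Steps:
Z = 29/3 (Z = (-41 - 1*(-70))/3 = (-41 + 70)/3 = (⅓)*29 = 29/3 ≈ 9.6667)
M = 5*I*√42 (M = √(-1050) = 5*I*√42 ≈ 32.404*I)
M + h(Z) = 5*I*√42 + 29/3 = 29/3 + 5*I*√42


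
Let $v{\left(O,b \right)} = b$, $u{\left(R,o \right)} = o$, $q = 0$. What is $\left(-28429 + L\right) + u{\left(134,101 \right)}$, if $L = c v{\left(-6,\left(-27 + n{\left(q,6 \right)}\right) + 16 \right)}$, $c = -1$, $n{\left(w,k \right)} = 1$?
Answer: $-28318$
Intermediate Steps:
$L = 10$ ($L = - (\left(-27 + 1\right) + 16) = - (-26 + 16) = \left(-1\right) \left(-10\right) = 10$)
$\left(-28429 + L\right) + u{\left(134,101 \right)} = \left(-28429 + 10\right) + 101 = -28419 + 101 = -28318$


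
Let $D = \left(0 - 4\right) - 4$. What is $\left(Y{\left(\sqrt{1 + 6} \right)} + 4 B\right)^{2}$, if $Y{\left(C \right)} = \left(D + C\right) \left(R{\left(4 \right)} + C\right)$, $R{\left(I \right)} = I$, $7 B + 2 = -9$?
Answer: $\frac{53449}{49} + \frac{1752 \sqrt{7}}{7} \approx 1753.0$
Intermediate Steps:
$B = - \frac{11}{7}$ ($B = - \frac{2}{7} + \frac{1}{7} \left(-9\right) = - \frac{2}{7} - \frac{9}{7} = - \frac{11}{7} \approx -1.5714$)
$D = -8$ ($D = -4 - 4 = -8$)
$Y{\left(C \right)} = \left(-8 + C\right) \left(4 + C\right)$
$\left(Y{\left(\sqrt{1 + 6} \right)} + 4 B\right)^{2} = \left(\left(-32 + \left(\sqrt{1 + 6}\right)^{2} - 4 \sqrt{1 + 6}\right) + 4 \left(- \frac{11}{7}\right)\right)^{2} = \left(\left(-32 + \left(\sqrt{7}\right)^{2} - 4 \sqrt{7}\right) - \frac{44}{7}\right)^{2} = \left(\left(-32 + 7 - 4 \sqrt{7}\right) - \frac{44}{7}\right)^{2} = \left(\left(-25 - 4 \sqrt{7}\right) - \frac{44}{7}\right)^{2} = \left(- \frac{219}{7} - 4 \sqrt{7}\right)^{2}$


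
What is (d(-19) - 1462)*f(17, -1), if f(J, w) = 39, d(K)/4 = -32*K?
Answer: 37830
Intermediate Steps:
d(K) = -128*K (d(K) = 4*(-32*K) = -128*K)
(d(-19) - 1462)*f(17, -1) = (-128*(-19) - 1462)*39 = (2432 - 1462)*39 = 970*39 = 37830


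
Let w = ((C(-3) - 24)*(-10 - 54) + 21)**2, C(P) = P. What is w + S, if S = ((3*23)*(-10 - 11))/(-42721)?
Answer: 18669083310/6103 ≈ 3.0590e+6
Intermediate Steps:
w = 3059001 (w = ((-3 - 24)*(-10 - 54) + 21)**2 = (-27*(-64) + 21)**2 = (1728 + 21)**2 = 1749**2 = 3059001)
S = 207/6103 (S = (69*(-21))*(-1/42721) = -1449*(-1/42721) = 207/6103 ≈ 0.033918)
w + S = 3059001 + 207/6103 = 18669083310/6103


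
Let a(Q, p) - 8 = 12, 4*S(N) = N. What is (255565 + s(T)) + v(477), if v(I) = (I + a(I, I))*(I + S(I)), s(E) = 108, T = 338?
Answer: 2208037/4 ≈ 5.5201e+5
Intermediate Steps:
S(N) = N/4
a(Q, p) = 20 (a(Q, p) = 8 + 12 = 20)
v(I) = 5*I*(20 + I)/4 (v(I) = (I + 20)*(I + I/4) = (20 + I)*(5*I/4) = 5*I*(20 + I)/4)
(255565 + s(T)) + v(477) = (255565 + 108) + (5/4)*477*(20 + 477) = 255673 + (5/4)*477*497 = 255673 + 1185345/4 = 2208037/4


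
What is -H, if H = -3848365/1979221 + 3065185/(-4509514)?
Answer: 23420934365495/8925324808594 ≈ 2.6241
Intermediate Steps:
H = -23420934365495/8925324808594 (H = -3848365*1/1979221 + 3065185*(-1/4509514) = -3848365/1979221 - 3065185/4509514 = -23420934365495/8925324808594 ≈ -2.6241)
-H = -1*(-23420934365495/8925324808594) = 23420934365495/8925324808594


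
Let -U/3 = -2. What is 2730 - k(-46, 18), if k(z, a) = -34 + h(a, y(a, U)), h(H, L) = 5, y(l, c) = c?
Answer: 2759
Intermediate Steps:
U = 6 (U = -3*(-2) = 6)
k(z, a) = -29 (k(z, a) = -34 + 5 = -29)
2730 - k(-46, 18) = 2730 - 1*(-29) = 2730 + 29 = 2759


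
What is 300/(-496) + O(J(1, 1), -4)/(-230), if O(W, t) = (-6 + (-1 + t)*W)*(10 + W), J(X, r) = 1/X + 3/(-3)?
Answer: -981/2852 ≈ -0.34397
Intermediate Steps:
J(X, r) = -1 + 1/X (J(X, r) = 1/X + 3*(-⅓) = 1/X - 1 = -1 + 1/X)
O(W, t) = (-6 + W*(-1 + t))*(10 + W)
300/(-496) + O(J(1, 1), -4)/(-230) = 300/(-496) + (-60 - ((1 - 1*1)/1)² - 16*(1 - 1*1)/1 - 4*(1 - 1*1)² + 10*((1 - 1*1)/1)*(-4))/(-230) = 300*(-1/496) + (-60 - (1*(1 - 1))² - 16*(1 - 1) - 4*(1 - 1)² + 10*(1*(1 - 1))*(-4))*(-1/230) = -75/124 + (-60 - (1*0)² - 16*0 - 4*(1*0)² + 10*(1*0)*(-4))*(-1/230) = -75/124 + (-60 - 1*0² - 16*0 - 4*0² + 10*0*(-4))*(-1/230) = -75/124 + (-60 - 1*0 + 0 - 4*0 + 0)*(-1/230) = -75/124 + (-60 + 0 + 0 + 0 + 0)*(-1/230) = -75/124 - 60*(-1/230) = -75/124 + 6/23 = -981/2852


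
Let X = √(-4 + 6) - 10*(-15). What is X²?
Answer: (150 + √2)² ≈ 22926.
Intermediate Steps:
X = 150 + √2 (X = √2 + 150 = 150 + √2 ≈ 151.41)
X² = (150 + √2)²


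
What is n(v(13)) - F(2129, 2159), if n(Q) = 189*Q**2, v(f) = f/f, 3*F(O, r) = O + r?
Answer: -3721/3 ≈ -1240.3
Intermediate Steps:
F(O, r) = O/3 + r/3 (F(O, r) = (O + r)/3 = O/3 + r/3)
v(f) = 1
n(v(13)) - F(2129, 2159) = 189*1**2 - ((1/3)*2129 + (1/3)*2159) = 189*1 - (2129/3 + 2159/3) = 189 - 1*4288/3 = 189 - 4288/3 = -3721/3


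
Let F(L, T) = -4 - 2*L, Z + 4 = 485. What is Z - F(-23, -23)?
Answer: 439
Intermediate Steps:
Z = 481 (Z = -4 + 485 = 481)
Z - F(-23, -23) = 481 - (-4 - 2*(-23)) = 481 - (-4 + 46) = 481 - 1*42 = 481 - 42 = 439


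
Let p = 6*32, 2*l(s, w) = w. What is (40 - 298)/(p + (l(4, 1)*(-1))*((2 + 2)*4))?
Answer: -129/92 ≈ -1.4022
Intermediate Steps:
l(s, w) = w/2
p = 192
(40 - 298)/(p + (l(4, 1)*(-1))*((2 + 2)*4)) = (40 - 298)/(192 + (((1/2)*1)*(-1))*((2 + 2)*4)) = -258/(192 + ((1/2)*(-1))*(4*4)) = -258/(192 - 1/2*16) = -258/(192 - 8) = -258/184 = -258*1/184 = -129/92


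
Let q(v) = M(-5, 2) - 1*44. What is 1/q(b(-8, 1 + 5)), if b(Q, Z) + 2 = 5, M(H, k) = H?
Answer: -1/49 ≈ -0.020408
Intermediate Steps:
b(Q, Z) = 3 (b(Q, Z) = -2 + 5 = 3)
q(v) = -49 (q(v) = -5 - 1*44 = -5 - 44 = -49)
1/q(b(-8, 1 + 5)) = 1/(-49) = -1/49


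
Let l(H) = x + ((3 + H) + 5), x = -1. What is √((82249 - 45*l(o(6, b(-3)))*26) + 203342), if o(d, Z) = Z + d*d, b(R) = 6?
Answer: √228261 ≈ 477.77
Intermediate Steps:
o(d, Z) = Z + d²
l(H) = 7 + H (l(H) = -1 + ((3 + H) + 5) = -1 + (8 + H) = 7 + H)
√((82249 - 45*l(o(6, b(-3)))*26) + 203342) = √((82249 - 45*(7 + (6 + 6²))*26) + 203342) = √((82249 - 45*(7 + (6 + 36))*26) + 203342) = √((82249 - 45*(7 + 42)*26) + 203342) = √((82249 - 45*49*26) + 203342) = √((82249 - 2205*26) + 203342) = √((82249 - 57330) + 203342) = √(24919 + 203342) = √228261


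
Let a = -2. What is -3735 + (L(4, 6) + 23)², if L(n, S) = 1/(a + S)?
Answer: -51111/16 ≈ -3194.4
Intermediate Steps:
L(n, S) = 1/(-2 + S)
-3735 + (L(4, 6) + 23)² = -3735 + (1/(-2 + 6) + 23)² = -3735 + (1/4 + 23)² = -3735 + (¼ + 23)² = -3735 + (93/4)² = -3735 + 8649/16 = -51111/16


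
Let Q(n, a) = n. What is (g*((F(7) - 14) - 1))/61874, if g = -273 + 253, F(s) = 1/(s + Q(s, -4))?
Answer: 1045/216559 ≈ 0.0048255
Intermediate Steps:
F(s) = 1/(2*s) (F(s) = 1/(s + s) = 1/(2*s))
g = -20
(g*((F(7) - 14) - 1))/61874 = -20*(((1/2)/7 - 14) - 1)/61874 = -20*(((1/2)*(1/7) - 14) - 1)*(1/61874) = -20*((1/14 - 14) - 1)*(1/61874) = -20*(-195/14 - 1)*(1/61874) = -20*(-209/14)*(1/61874) = (2090/7)*(1/61874) = 1045/216559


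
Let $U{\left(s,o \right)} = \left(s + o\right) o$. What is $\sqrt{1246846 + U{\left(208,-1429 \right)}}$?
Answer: $\sqrt{2991655} \approx 1729.6$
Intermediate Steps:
$U{\left(s,o \right)} = o \left(o + s\right)$ ($U{\left(s,o \right)} = \left(o + s\right) o = o \left(o + s\right)$)
$\sqrt{1246846 + U{\left(208,-1429 \right)}} = \sqrt{1246846 - 1429 \left(-1429 + 208\right)} = \sqrt{1246846 - -1744809} = \sqrt{1246846 + 1744809} = \sqrt{2991655}$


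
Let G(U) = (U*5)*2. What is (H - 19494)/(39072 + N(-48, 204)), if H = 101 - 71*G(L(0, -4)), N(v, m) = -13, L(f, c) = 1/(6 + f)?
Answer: -58534/117177 ≈ -0.49954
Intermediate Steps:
G(U) = 10*U (G(U) = (5*U)*2 = 10*U)
H = -52/3 (H = 101 - 710/(6 + 0) = 101 - 710/6 = 101 - 71*5/3 = 101 - 355/3 = -52/3 ≈ -17.333)
(H - 19494)/(39072 + N(-48, 204)) = (-52/3 - 19494)/(39072 - 13) = -58534/3/39059 = -58534/3*1/39059 = -58534/117177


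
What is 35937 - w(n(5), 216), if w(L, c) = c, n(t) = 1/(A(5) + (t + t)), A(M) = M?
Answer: 35721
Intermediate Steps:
n(t) = 1/(5 + 2*t) (n(t) = 1/(5 + (t + t)) = 1/(5 + 2*t))
35937 - w(n(5), 216) = 35937 - 1*216 = 35937 - 216 = 35721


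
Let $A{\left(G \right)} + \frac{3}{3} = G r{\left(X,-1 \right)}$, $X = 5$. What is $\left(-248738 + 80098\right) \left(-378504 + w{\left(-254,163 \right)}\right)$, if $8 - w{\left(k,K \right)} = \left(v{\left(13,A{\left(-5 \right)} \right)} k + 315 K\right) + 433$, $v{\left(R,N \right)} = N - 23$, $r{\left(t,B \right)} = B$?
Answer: $73375264000$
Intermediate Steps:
$A{\left(G \right)} = -1 - G$ ($A{\left(G \right)} = -1 + G \left(-1\right) = -1 - G$)
$v{\left(R,N \right)} = -23 + N$
$w{\left(k,K \right)} = -425 - 315 K + 19 k$ ($w{\left(k,K \right)} = 8 - \left(\left(\left(-23 - -4\right) k + 315 K\right) + 433\right) = 8 - \left(\left(\left(-23 + \left(-1 + 5\right)\right) k + 315 K\right) + 433\right) = 8 - \left(\left(\left(-23 + 4\right) k + 315 K\right) + 433\right) = 8 - \left(\left(- 19 k + 315 K\right) + 433\right) = 8 - \left(433 - 19 k + 315 K\right) = -425 - 315 K + 19 k$)
$\left(-248738 + 80098\right) \left(-378504 + w{\left(-254,163 \right)}\right) = \left(-248738 + 80098\right) \left(-378504 - 56596\right) = - 168640 \left(-378504 - 56596\right) = \left(-168640\right) \left(-435100\right) = 73375264000$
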